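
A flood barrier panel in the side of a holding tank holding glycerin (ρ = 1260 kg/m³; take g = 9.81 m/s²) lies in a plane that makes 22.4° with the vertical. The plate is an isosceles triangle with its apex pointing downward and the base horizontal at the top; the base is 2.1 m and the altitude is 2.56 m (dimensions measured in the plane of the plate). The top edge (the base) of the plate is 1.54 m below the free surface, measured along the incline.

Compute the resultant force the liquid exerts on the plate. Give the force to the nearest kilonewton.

F ≈ 74 kN

γ = ρg = 1260 × 9.81 / 1000 = 12.3606 kN/m³.
The plate makes 22.4° with the vertical, i.e. θ = 90° − 22.4° = 67.6° to the horizontal. Measuring y along the incline from the free-surface line, vertical depth h = y·sinθ with sinθ = 0.924546.
With the apex down, the centroid sits h/3 = 2.56/3 = 0.853333 m below the base (the top edge), so y_c = 1.54 + 0.853333 = 2.39333 m and h_c = 2.39333 × 0.924546 = 2.21274 m.
A = ½ × 2.1 × 2.56 = 2.688 m².
Resultant F = γ·h_c·A = 12.3606 × 2.21274 × 2.688 = 73.5189 kN.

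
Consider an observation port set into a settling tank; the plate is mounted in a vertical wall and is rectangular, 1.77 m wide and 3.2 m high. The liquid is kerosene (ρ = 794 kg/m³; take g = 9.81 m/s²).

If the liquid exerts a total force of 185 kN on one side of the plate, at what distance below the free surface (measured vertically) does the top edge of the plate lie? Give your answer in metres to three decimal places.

d_top ≈ 2.593 m

γ = ρg = 794 × 9.81 / 1000 = 7.78914 kN/m³.
A = 1.77 × 3.2 = 5.664 m².
From F = γ·h_c·A, the centroid depth is h_c = 185/(7.78914 × 5.664) = 4.19333 m.
The centroid lies 3.2/2 = 1.6 m below the top edge, so the top edge sits at h_top = 4.19333 − 1.6 = 2.59333 m below the surface.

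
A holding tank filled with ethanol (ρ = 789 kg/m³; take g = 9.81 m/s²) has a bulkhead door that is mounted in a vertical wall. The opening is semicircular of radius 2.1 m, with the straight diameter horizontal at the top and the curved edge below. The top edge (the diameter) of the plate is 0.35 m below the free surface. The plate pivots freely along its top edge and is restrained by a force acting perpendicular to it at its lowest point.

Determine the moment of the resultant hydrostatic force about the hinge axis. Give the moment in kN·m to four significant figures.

M ≈ 75.84 kN·m

γ = ρg = 789 × 9.81 / 1000 = 7.74009 kN/m³.
The centroid of a semicircle lies 4r/(3π) = 0.891268 m from the diameter, here below the top edge, so the centroid depth is h_c = 0.35 + 0.891268 = 1.24127 m.
A = πr²/2 = π × 2.1²/2 = 6.92721 m².
Resultant F = γ·h_c·A = 7.74009 × 1.24127 × 6.92721 = 66.5535 kN.
I_c = (π/8 − 8/(9π))·r⁴ = 0.109757 × 2.1⁴ = 2.13457 m⁴.
Centre of pressure: y_p = y_c + I_c/(y_c·A) = 1.24127 + 2.13457/(1.24127 × 6.92721) = 1.24127 + 0.248248 = 1.48952 m along the plane.
The resultant acts 0.891268 + 0.248248 = 1.13952 m (along the plate) below the hinge at the top edge, so the moment about the hinge is M = F × 1.13952 = 66.5535 × 1.13952 = 75.839 kN·m.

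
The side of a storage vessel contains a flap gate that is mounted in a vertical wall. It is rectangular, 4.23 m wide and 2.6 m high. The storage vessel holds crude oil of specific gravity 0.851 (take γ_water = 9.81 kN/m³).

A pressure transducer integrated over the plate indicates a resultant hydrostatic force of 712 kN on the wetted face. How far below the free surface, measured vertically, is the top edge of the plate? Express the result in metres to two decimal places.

d_top ≈ 6.45 m

γ = 0.851 × 9.81 = 8.34831 kN/m³.
A = 4.23 × 2.6 = 10.998 m².
From F = γ·h_c·A, the centroid depth is h_c = 712/(8.34831 × 10.998) = 7.75475 m.
The centroid lies 2.6/2 = 1.3 m below the top edge, so the top edge sits at h_top = 7.75475 − 1.3 = 6.45475 m below the surface.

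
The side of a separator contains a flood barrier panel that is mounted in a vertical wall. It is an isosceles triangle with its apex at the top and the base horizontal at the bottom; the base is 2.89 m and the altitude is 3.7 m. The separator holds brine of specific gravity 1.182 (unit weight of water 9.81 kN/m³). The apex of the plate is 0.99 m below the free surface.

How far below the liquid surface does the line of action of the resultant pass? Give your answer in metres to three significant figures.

γ = 1.182 × 9.81 = 11.59542 kN/m³.
With the apex up, the centroid sits 2h/3 = 2 × 3.7/3 = 2.46667 m below the apex, so the centroid depth is h_c = 0.99 + 2.46667 = 3.45667 m.
A = ½ × 2.89 × 3.7 = 5.3465 m².
Resultant F = γ·h_c·A = 11.59542 × 3.45667 × 5.3465 = 214.296 kN.
I_c = b·h³/36 = 2.89 × 3.7³/36 = 4.06631 m⁴.
Centre of pressure: y_p = y_c + I_c/(y_c·A) = 3.45667 + 4.06631/(3.45667 × 5.3465) = 3.45667 + 0.220025 = 3.6767 m along the plane.

h_p = 3.68 m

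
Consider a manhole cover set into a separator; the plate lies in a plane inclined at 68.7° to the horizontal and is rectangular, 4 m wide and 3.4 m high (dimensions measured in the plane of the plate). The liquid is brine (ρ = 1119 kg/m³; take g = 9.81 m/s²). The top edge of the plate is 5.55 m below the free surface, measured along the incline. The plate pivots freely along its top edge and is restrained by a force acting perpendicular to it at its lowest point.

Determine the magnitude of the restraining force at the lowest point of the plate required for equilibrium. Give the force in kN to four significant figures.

γ = ρg = 1119 × 9.81 / 1000 = 10.97739 kN/m³.
Let θ = 68.7° be the plate's angle to the horizontal; measure y along the incline from where the plane meets the free surface. Vertical depth h = y·sinθ with sinθ = 0.931691.
The centroid lies 3.4/2 = 1.7 m below the top edge, so y_c = 5.55 + 1.7 = 7.25 m and h_c = 7.25 × 0.931691 = 6.75476 m.
A = 4 × 3.4 = 13.6 m².
Resultant F = γ·h_c·A = 10.97739 × 6.75476 × 13.6 = 1008.44 kN.
I_c = b·h³/12 = 4 × 3.4³/12 = 13.1013 m⁴.
Centre of pressure: y_p = y_c + I_c/(y_c·A) = 7.25 + 13.1013/(7.25 × 13.6) = 7.25 + 0.132873 = 7.38287 m along the plane.
The resultant acts 1.7 + 0.132873 = 1.83287 m (along the plate) below the hinge at the top edge, so the moment about the hinge is M = F × 1.83287 = 1008.44 × 1.83287 = 1848.34 kN·m.
A normal force at the bottom, 3.4 m from the hinge, must supply this moment: P = 1848.34/3.4 = 543.629 kN.

P ≈ 543.6 kN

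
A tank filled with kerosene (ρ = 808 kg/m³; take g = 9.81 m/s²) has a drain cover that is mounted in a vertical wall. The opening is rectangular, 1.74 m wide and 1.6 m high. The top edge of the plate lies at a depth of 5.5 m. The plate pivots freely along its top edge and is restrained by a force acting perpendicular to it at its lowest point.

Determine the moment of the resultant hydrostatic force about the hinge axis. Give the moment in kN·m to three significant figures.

γ = ρg = 808 × 9.81 / 1000 = 7.92648 kN/m³.
The centroid lies 1.6/2 = 0.8 m below the top edge, so the centroid depth is h_c = 5.5 + 0.8 = 6.3 m.
A = 1.74 × 1.6 = 2.784 m².
Resultant F = γ·h_c·A = 7.92648 × 6.3 × 2.784 = 139.024 kN.
I_c = b·h³/12 = 1.74 × 1.6³/12 = 0.59392 m⁴.
Centre of pressure: y_p = y_c + I_c/(y_c·A) = 6.3 + 0.59392/(6.3 × 2.784) = 6.3 + 0.0338624 = 6.33386 m along the plane.
The resultant acts 0.8 + 0.0338624 = 0.833862 m (along the plate) below the hinge at the top edge, so the moment about the hinge is M = F × 0.833862 = 139.024 × 0.833862 = 115.927 kN·m.

M ≈ 116 kN·m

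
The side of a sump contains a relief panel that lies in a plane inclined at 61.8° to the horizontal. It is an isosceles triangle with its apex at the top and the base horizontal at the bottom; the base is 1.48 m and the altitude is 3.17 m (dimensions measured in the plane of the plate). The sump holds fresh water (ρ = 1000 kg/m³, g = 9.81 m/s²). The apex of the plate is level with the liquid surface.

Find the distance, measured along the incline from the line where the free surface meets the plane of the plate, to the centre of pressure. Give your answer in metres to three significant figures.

γ = ρg = 1000 × 9.81 = 9810 N/m³ = 9.81 kN/m³.
Let θ = 61.8° be the plate's angle to the horizontal; measure y along the incline from where the plane meets the free surface. Vertical depth h = y·sinθ with sinθ = 0.881303.
With the apex up, the centroid sits 2h/3 = 2 × 3.17/3 = 2.11333 m below the apex, so y_c = 2.11333 m and h_c = 2.11333 × 0.881303 = 1.86248 m.
A = ½ × 1.48 × 3.17 = 2.3458 m².
Resultant F = γ·h_c·A = 9.81 × 1.86248 × 2.3458 = 42.8599 kN.
I_c = b·h³/36 = 1.48 × 3.17³/36 = 1.30959 m⁴.
Centre of pressure: y_p = y_c + I_c/(y_c·A) = 2.11333 + 1.30959/(2.11333 × 2.3458) = 2.11333 + 0.264166 = 2.3775 m along the plane.

y_p = 2.38 m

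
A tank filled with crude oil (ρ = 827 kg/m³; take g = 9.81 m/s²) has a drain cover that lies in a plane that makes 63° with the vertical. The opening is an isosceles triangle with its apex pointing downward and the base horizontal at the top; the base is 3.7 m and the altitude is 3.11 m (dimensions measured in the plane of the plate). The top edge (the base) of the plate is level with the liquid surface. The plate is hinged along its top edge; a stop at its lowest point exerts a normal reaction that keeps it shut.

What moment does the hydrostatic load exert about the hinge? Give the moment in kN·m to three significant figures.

M ≈ 34.2 kN·m

γ = ρg = 827 × 9.81 / 1000 = 8.11287 kN/m³.
The plate makes 63° with the vertical, i.e. θ = 90° − 63° = 27° to the horizontal. Measuring y along the incline from the free-surface line, vertical depth h = y·sinθ with sinθ = 0.453990.
With the apex down, the centroid sits h/3 = 3.11/3 = 1.03667 m below the base (the top edge), so y_c = 1.03667 m and h_c = 1.03667 × 0.453990 = 0.470638 m.
A = ½ × 3.7 × 3.11 = 5.7535 m².
Resultant F = γ·h_c·A = 8.11287 × 0.470638 × 5.7535 = 21.9682 kN.
I_c = b·h³/36 = 3.7 × 3.11³/36 = 3.09158 m⁴.
Centre of pressure: y_p = y_c + I_c/(y_c·A) = 1.03667 + 3.09158/(1.03667 × 5.7535) = 1.03667 + 0.518332 = 1.555 m along the plane.
The resultant acts 1.03667 + 0.518332 = 1.555 m (along the plate) below the hinge at the top edge, so the moment about the hinge is M = F × 1.555 = 21.9682 × 1.555 = 34.1606 kN·m.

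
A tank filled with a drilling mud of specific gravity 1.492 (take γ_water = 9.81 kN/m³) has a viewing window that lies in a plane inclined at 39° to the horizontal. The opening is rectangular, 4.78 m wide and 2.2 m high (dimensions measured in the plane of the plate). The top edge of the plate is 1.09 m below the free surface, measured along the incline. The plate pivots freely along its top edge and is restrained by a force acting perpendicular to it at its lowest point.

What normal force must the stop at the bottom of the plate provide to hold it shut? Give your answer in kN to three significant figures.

γ = 1.492 × 9.81 = 14.63652 kN/m³.
Let θ = 39° be the plate's angle to the horizontal; measure y along the incline from where the plane meets the free surface. Vertical depth h = y·sinθ with sinθ = 0.629320.
The centroid lies 2.2/2 = 1.1 m below the top edge, so y_c = 1.09 + 1.1 = 2.19 m and h_c = 2.19 × 0.629320 = 1.37821 m.
A = 4.78 × 2.2 = 10.516 m².
Resultant F = γ·h_c·A = 14.63652 × 1.37821 × 10.516 = 212.131 kN.
I_c = b·h³/12 = 4.78 × 2.2³/12 = 4.24145 m⁴.
Centre of pressure: y_p = y_c + I_c/(y_c·A) = 2.19 + 4.24145/(2.19 × 10.516) = 2.19 + 0.18417 = 2.37417 m along the plane.
The resultant acts 1.1 + 0.18417 = 1.28417 m (along the plate) below the hinge at the top edge, so the moment about the hinge is M = F × 1.28417 = 212.131 × 1.28417 = 272.412 kN·m.
A normal force at the bottom, 2.2 m from the hinge, must supply this moment: P = 272.412/2.2 = 123.824 kN.

P ≈ 124 kN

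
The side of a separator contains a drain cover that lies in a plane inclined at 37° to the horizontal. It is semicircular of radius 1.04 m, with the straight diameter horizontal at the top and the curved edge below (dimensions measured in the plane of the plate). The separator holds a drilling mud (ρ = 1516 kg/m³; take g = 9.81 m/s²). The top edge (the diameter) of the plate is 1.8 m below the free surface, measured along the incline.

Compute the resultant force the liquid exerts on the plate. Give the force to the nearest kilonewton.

γ = ρg = 1516 × 9.81 / 1000 = 14.87196 kN/m³.
Let θ = 37° be the plate's angle to the horizontal; measure y along the incline from where the plane meets the free surface. Vertical depth h = y·sinθ with sinθ = 0.601815.
The centroid of a semicircle lies 4r/(3π) = 0.44139 m from the diameter, here below the top edge, so y_c = 1.8 + 0.44139 = 2.24139 m and h_c = 2.24139 × 0.601815 = 1.3489 m.
A = πr²/2 = π × 1.04²/2 = 1.69897 m².
Resultant F = γ·h_c·A = 14.87196 × 1.3489 × 1.69897 = 34.0827 kN.

F ≈ 34 kN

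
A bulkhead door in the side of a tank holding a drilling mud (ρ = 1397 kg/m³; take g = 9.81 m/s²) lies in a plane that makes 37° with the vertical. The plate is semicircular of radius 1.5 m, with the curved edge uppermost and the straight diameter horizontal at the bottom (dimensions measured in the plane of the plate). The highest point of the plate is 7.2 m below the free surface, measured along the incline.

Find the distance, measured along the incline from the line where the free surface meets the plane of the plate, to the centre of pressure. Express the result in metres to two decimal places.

y_p = 8.08 m

γ = ρg = 1397 × 9.81 / 1000 = 13.70457 kN/m³.
The plate makes 37° with the vertical, i.e. θ = 90° − 37° = 53° to the horizontal. Measuring y along the incline from the free-surface line, vertical depth h = y·sinθ with sinθ = 0.798636.
The centroid lies 4r/(3π) = 0.63662 m above the diameter, so r − 4r/(3π) = 1.5 − 0.63662 = 0.86338 m below the topmost point, so y_c = 7.2 + 0.86338 = 8.06338 m and h_c = 8.06338 × 0.798636 = 6.43971 m.
A = πr²/2 = π × 1.5²/2 = 3.53429 m².
Resultant F = γ·h_c·A = 13.70457 × 6.43971 × 3.53429 = 311.913 kN.
I_c = (π/8 − 8/(9π))·r⁴ = 0.109757 × 1.5⁴ = 0.555645 m⁴.
Centre of pressure: y_p = y_c + I_c/(y_c·A) = 8.06338 + 0.555645/(8.06338 × 3.53429) = 8.06338 + 0.0194975 = 8.08288 m along the plane.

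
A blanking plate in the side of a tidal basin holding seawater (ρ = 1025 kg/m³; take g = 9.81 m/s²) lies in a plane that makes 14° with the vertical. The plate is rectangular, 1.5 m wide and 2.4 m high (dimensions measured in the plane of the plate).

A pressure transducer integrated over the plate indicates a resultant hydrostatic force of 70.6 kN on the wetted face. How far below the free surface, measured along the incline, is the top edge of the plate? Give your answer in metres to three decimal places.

γ = ρg = 1025 × 9.81 / 1000 = 10.05525 kN/m³.
A = 1.5 × 2.4 = 3.6 m².
From F = γ·h_c·A, the centroid depth is h_c = 70.6/(10.05525 × 3.6) = 1.95034 m.
The plate makes 14° with the vertical, i.e. θ = 90° − 14° = 76° to the horizontal. Measuring y along the incline from the free-surface line, vertical depth h = y·sinθ with sinθ = 0.970296.
Along the incline, y_c = h_c/sinθ = 1.95034/0.970296 = 2.01005 m.
The centroid lies 2.4/2 = 1.2 m below the top edge, so the top edge sits at y_top = 2.01005 − 1.2 = 0.81005 m along the incline.

y_top ≈ 0.810 m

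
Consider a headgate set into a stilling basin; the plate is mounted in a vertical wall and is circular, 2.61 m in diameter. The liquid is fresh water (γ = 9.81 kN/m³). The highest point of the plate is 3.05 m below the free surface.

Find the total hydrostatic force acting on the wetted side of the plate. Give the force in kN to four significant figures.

γ = 9.81 kN/m³.
The centroid is at the centre, 1.305 m below the top of the plate, so the centroid depth is h_c = 3.05 + 1.305 = 4.355 m.
A = π(1.305)² = 5.35021 m².
Resultant F = γ·h_c·A = 9.81 × 4.355 × 5.35021 = 228.575 kN.

F ≈ 228.6 kN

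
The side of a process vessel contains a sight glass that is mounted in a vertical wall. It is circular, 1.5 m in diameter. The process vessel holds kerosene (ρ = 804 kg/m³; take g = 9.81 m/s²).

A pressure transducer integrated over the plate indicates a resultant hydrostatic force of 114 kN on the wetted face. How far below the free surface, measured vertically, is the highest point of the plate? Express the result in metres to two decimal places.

d_top ≈ 7.43 m

γ = ρg = 804 × 9.81 / 1000 = 7.88724 kN/m³.
A = π(0.75)² = 1.76715 m².
From F = γ·h_c·A, the centroid depth is h_c = 114/(7.88724 × 1.76715) = 8.17912 m.
The centroid is at the centre, 0.75 m below the top of the plate, so the highest point sits at h_top = 8.17912 − 0.75 = 7.42912 m below the surface.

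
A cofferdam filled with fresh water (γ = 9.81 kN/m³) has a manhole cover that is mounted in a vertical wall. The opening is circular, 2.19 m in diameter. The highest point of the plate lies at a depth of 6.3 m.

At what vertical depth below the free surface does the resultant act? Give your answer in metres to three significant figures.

γ = 9.81 kN/m³.
The centroid is at the centre, 1.095 m below the top of the plate, so the centroid depth is h_c = 6.3 + 1.095 = 7.395 m.
A = π(1.095)² = 3.76685 m².
Resultant F = γ·h_c·A = 9.81 × 7.395 × 3.76685 = 273.266 kN.
I_c = πr⁴/4 = π × 1.095⁴/4 = 1.12914 m⁴.
Centre of pressure: y_p = y_c + I_c/(y_c·A) = 7.395 + 1.12914/(7.395 × 3.76685) = 7.395 + 0.0405351 = 7.43554 m along the plane.

h_p = 7.44 m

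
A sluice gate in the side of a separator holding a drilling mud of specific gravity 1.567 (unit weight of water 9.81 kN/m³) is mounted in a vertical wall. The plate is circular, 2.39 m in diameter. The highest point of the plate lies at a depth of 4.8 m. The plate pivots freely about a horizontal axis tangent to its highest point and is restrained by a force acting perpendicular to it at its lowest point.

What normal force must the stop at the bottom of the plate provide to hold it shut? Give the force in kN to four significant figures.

γ = 1.567 × 9.81 = 15.37227 kN/m³.
The centroid is at the centre, 1.195 m below the top of the plate, so the centroid depth is h_c = 4.8 + 1.195 = 5.995 m.
A = π(1.195)² = 4.48627 m².
Resultant F = γ·h_c·A = 15.37227 × 5.995 × 4.48627 = 413.44 kN.
I_c = πr⁴/4 = π × 1.195⁴/4 = 1.60163 m⁴.
Centre of pressure: y_p = y_c + I_c/(y_c·A) = 5.995 + 1.60163/(5.995 × 4.48627) = 5.995 + 0.0595508 = 6.05455 m along the plane.
The resultant acts 1.195 + 0.0595508 = 1.25455 m (along the plate) below the hinge at the top edge, so the moment about the hinge is M = F × 1.25455 = 413.44 × 1.25455 = 518.681 kN·m.
A normal force at the bottom, 2.39 m from the hinge, must supply this moment: P = 518.681/2.39 = 217.021 kN.

P ≈ 217.0 kN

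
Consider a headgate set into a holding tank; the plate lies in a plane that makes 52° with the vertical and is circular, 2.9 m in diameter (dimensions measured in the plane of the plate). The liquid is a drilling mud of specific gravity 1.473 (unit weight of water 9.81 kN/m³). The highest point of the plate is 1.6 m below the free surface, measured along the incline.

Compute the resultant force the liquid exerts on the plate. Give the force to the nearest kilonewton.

F ≈ 179 kN

γ = 1.473 × 9.81 = 14.45013 kN/m³.
The plate makes 52° with the vertical, i.e. θ = 90° − 52° = 38° to the horizontal. Measuring y along the incline from the free-surface line, vertical depth h = y·sinθ with sinθ = 0.615661.
The centroid is at the centre, 1.45 m below the top of the plate, so y_c = 1.6 + 1.45 = 3.05 m and h_c = 3.05 × 0.615661 = 1.87777 m.
A = π(1.45)² = 6.6052 m².
Resultant F = γ·h_c·A = 14.45013 × 1.87777 × 6.6052 = 179.226 kN.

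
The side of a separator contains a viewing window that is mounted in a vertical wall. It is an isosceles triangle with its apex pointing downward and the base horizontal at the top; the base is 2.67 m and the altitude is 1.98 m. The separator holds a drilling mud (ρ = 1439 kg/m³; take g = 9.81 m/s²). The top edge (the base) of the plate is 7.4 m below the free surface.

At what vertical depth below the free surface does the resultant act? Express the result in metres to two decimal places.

γ = ρg = 1439 × 9.81 / 1000 = 14.11659 kN/m³.
With the apex down, the centroid sits h/3 = 1.98/3 = 0.66 m below the base (the top edge), so the centroid depth is h_c = 7.4 + 0.66 = 8.06 m.
A = ½ × 2.67 × 1.98 = 2.6433 m².
Resultant F = γ·h_c·A = 14.11659 × 8.06 × 2.6433 = 300.754 kN.
I_c = b·h³/36 = 2.67 × 1.98³/36 = 0.575711 m⁴.
Centre of pressure: y_p = y_c + I_c/(y_c·A) = 8.06 + 0.575711/(8.06 × 2.6433) = 8.06 + 0.0270223 = 8.08702 m along the plane.

h_p = 8.09 m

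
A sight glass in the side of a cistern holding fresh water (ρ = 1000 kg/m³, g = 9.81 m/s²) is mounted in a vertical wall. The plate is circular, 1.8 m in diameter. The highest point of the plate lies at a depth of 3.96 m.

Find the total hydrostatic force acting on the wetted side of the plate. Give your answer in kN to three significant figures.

F ≈ 121 kN

γ = ρg = 1000 × 9.81 = 9810 N/m³ = 9.81 kN/m³.
The centroid is at the centre, 0.9 m below the top of the plate, so the centroid depth is h_c = 3.96 + 0.9 = 4.86 m.
A = π(0.9)² = 2.54469 m².
Resultant F = γ·h_c·A = 9.81 × 4.86 × 2.54469 = 121.322 kN.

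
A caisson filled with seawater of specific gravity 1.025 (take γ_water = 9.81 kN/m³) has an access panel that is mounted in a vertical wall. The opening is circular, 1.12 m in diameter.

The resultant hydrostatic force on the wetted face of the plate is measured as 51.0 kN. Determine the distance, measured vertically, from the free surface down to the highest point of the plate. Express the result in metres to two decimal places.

d_top ≈ 4.59 m

γ = 1.025 × 9.81 = 10.05525 kN/m³.
A = π(0.56)² = 0.985203 m².
From F = γ·h_c·A, the centroid depth is h_c = 51.0/(10.05525 × 0.985203) = 5.14815 m.
The centroid is at the centre, 0.56 m below the top of the plate, so the highest point sits at h_top = 5.14815 − 0.56 = 4.58815 m below the surface.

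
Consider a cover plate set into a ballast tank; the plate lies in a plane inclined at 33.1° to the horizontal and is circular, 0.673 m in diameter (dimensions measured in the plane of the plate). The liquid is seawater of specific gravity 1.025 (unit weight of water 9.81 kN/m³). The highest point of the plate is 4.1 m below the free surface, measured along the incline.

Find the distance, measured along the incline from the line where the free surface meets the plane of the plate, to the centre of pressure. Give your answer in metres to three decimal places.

y_p = 4.443 m

γ = 1.025 × 9.81 = 10.05525 kN/m³.
Let θ = 33.1° be the plate's angle to the horizontal; measure y along the incline from where the plane meets the free surface. Vertical depth h = y·sinθ with sinθ = 0.546102.
The centroid is at the centre, 0.3365 m below the top of the plate, so y_c = 4.1 + 0.3365 = 4.4365 m and h_c = 4.4365 × 0.546102 = 2.42278 m.
A = π(0.3365)² = 0.35573 m².
Resultant F = γ·h_c·A = 10.05525 × 2.42278 × 0.35573 = 8.66617 kN.
I_c = πr⁴/4 = π × 0.3365⁴/4 = 0.01007 m⁴.
Centre of pressure: y_p = y_c + I_c/(y_c·A) = 4.4365 + 0.01007/(4.4365 × 0.35573) = 4.4365 + 0.0063807 = 4.44288 m along the plane.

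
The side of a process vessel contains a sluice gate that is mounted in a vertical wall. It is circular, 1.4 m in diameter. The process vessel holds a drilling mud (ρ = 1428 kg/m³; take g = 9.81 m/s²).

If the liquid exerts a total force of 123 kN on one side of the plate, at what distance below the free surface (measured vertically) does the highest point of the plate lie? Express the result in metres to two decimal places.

d_top ≈ 5.00 m

γ = ρg = 1428 × 9.81 / 1000 = 14.00868 kN/m³.
A = π(0.7)² = 1.53938 m².
From F = γ·h_c·A, the centroid depth is h_c = 123/(14.00868 × 1.53938) = 5.70377 m.
The centroid is at the centre, 0.7 m below the top of the plate, so the highest point sits at h_top = 5.70377 − 0.7 = 5.00377 m below the surface.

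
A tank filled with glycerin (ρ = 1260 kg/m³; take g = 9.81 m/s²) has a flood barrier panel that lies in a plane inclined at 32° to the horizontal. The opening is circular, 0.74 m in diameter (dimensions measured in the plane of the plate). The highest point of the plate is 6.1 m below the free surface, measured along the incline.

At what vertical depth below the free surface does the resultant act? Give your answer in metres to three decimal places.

γ = ρg = 1260 × 9.81 / 1000 = 12.3606 kN/m³.
Let θ = 32° be the plate's angle to the horizontal; measure y along the incline from where the plane meets the free surface. Vertical depth h = y·sinθ with sinθ = 0.529919.
The centroid is at the centre, 0.37 m below the top of the plate, so y_c = 6.1 + 0.37 = 6.47 m and h_c = 6.47 × 0.529919 = 3.42858 m.
A = π(0.37)² = 0.430084 m².
Resultant F = γ·h_c·A = 12.3606 × 3.42858 × 0.430084 = 18.2267 kN.
I_c = πr⁴/4 = π × 0.37⁴/4 = 0.0147196 m⁴.
Centre of pressure: y_p = y_c + I_c/(y_c·A) = 6.47 + 0.0147196/(6.47 × 0.430084) = 6.47 + 0.00528979 = 6.47529 m along the plane.
Vertically, h_p = y_p·sinθ = 6.47529 × 0.529919 = 3.43138 m.

h_p = 3.431 m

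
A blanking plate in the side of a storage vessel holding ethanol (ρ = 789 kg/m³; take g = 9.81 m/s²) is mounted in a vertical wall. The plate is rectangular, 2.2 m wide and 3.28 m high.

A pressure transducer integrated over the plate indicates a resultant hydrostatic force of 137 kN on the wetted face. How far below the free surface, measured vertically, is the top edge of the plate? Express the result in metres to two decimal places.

γ = ρg = 789 × 9.81 / 1000 = 7.74009 kN/m³.
A = 2.2 × 3.28 = 7.216 m².
From F = γ·h_c·A, the centroid depth is h_c = 137/(7.74009 × 7.216) = 2.45289 m.
The centroid lies 3.28/2 = 1.64 m below the top edge, so the top edge sits at h_top = 2.45289 − 1.64 = 0.81289 m below the surface.

d_top ≈ 0.81 m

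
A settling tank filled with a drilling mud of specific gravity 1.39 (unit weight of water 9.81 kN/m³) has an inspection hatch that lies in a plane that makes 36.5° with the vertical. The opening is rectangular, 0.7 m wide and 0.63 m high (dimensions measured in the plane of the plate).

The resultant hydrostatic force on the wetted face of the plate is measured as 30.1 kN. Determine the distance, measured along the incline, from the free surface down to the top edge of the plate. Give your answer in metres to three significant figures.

γ = 1.39 × 9.81 = 13.6359 kN/m³.
A = 0.7 × 0.63 = 0.441 m².
From F = γ·h_c·A, the centroid depth is h_c = 30.1/(13.6359 × 0.441) = 5.00546 m.
The plate makes 36.5° with the vertical, i.e. θ = 90° − 36.5° = 53.5° to the horizontal. Measuring y along the incline from the free-surface line, vertical depth h = y·sinθ with sinθ = 0.803857.
Along the incline, y_c = h_c/sinθ = 5.00546/0.803857 = 6.2268 m.
The centroid lies 0.63/2 = 0.315 m below the top edge, so the top edge sits at y_top = 6.2268 − 0.315 = 5.9118 m along the incline.

y_top ≈ 5.91 m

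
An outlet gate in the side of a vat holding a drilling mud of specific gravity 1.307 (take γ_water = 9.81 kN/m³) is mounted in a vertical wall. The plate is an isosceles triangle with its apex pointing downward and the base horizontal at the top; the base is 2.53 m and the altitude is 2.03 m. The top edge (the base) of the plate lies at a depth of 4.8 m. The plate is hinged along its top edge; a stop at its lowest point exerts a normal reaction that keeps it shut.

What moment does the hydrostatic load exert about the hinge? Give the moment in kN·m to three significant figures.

γ = 1.307 × 9.81 = 12.82167 kN/m³.
With the apex down, the centroid sits h/3 = 2.03/3 = 0.676667 m below the base (the top edge), so the centroid depth is h_c = 4.8 + 0.676667 = 5.47667 m.
A = ½ × 2.53 × 2.03 = 2.56795 m².
Resultant F = γ·h_c·A = 12.82167 × 5.47667 × 2.56795 = 180.322 kN.
I_c = b·h³/36 = 2.53 × 2.03³/36 = 0.587904 m⁴.
Centre of pressure: y_p = y_c + I_c/(y_c·A) = 5.47667 + 0.587904/(5.47667 × 2.56795) = 5.47667 + 0.0418026 = 5.51847 m along the plane.
The resultant acts 0.676667 + 0.0418026 = 0.71847 m (along the plate) below the hinge at the top edge, so the moment about the hinge is M = F × 0.71847 = 180.322 × 0.71847 = 129.556 kN·m.

M ≈ 130 kN·m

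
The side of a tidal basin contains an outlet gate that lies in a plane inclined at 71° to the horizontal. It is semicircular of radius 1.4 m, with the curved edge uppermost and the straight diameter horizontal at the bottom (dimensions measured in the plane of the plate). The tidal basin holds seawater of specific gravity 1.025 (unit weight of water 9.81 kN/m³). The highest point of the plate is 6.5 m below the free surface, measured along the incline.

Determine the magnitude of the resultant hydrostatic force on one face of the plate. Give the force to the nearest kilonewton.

γ = 1.025 × 9.81 = 10.05525 kN/m³.
Let θ = 71° be the plate's angle to the horizontal; measure y along the incline from where the plane meets the free surface. Vertical depth h = y·sinθ with sinθ = 0.945519.
The centroid lies 4r/(3π) = 0.594178 m above the diameter, so r − 4r/(3π) = 1.4 − 0.594178 = 0.805822 m below the topmost point, so y_c = 6.5 + 0.805822 = 7.30582 m and h_c = 7.30582 × 0.945519 = 6.90779 m.
A = πr²/2 = π × 1.4²/2 = 3.07876 m².
Resultant F = γ·h_c·A = 10.05525 × 6.90779 × 3.07876 = 213.849 kN.

F ≈ 214 kN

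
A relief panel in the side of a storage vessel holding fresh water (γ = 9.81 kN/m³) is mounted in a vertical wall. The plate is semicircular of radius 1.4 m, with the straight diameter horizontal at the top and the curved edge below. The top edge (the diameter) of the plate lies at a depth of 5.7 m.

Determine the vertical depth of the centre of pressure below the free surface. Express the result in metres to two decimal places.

h_p = 6.32 m

γ = 9.81 kN/m³.
The centroid of a semicircle lies 4r/(3π) = 0.594178 m from the diameter, here below the top edge, so the centroid depth is h_c = 5.7 + 0.594178 = 6.29418 m.
A = πr²/2 = π × 1.4²/2 = 3.07876 m².
Resultant F = γ·h_c·A = 9.81 × 6.29418 × 3.07876 = 190.101 kN.
I_c = (π/8 − 8/(9π))·r⁴ = 0.109757 × 1.4⁴ = 0.421642 m⁴.
Centre of pressure: y_p = y_c + I_c/(y_c·A) = 6.29418 + 0.421642/(6.29418 × 3.07876) = 6.29418 + 0.0217585 = 6.31594 m along the plane.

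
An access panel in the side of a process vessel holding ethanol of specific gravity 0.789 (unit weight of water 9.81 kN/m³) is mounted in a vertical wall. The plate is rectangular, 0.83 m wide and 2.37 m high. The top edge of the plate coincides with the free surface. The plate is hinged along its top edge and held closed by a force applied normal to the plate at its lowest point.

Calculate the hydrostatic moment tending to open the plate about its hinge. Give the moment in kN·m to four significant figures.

M ≈ 28.51 kN·m

γ = 0.789 × 9.81 = 7.74009 kN/m³.
The centroid lies 2.37/2 = 1.185 m below the top edge, so the centroid depth is h_c = 1.185 m.
A = 0.83 × 2.37 = 1.9671 m².
Resultant F = γ·h_c·A = 7.74009 × 1.185 × 1.9671 = 18.0423 kN.
I_c = b·h³/12 = 0.83 × 2.37³/12 = 0.92075 m⁴.
Centre of pressure: y_p = y_c + I_c/(y_c·A) = 1.185 + 0.92075/(1.185 × 1.9671) = 1.185 + 0.395 = 1.58 m along the plane.
The resultant acts 1.185 + 0.395 = 1.58 m (along the plate) below the hinge at the top edge, so the moment about the hinge is M = F × 1.58 = 18.0423 × 1.58 = 28.5068 kN·m.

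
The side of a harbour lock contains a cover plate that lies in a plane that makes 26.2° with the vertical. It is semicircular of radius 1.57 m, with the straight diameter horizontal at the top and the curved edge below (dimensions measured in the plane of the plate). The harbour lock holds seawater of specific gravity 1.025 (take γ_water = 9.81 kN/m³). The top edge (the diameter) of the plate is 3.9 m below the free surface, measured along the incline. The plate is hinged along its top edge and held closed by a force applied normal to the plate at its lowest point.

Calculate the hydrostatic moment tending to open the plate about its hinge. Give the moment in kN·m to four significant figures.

γ = 1.025 × 9.81 = 10.05525 kN/m³.
The plate makes 26.2° with the vertical, i.e. θ = 90° − 26.2° = 63.8° to the horizontal. Measuring y along the incline from the free-surface line, vertical depth h = y·sinθ with sinθ = 0.897258.
The centroid of a semicircle lies 4r/(3π) = 0.666329 m from the diameter, here below the top edge, so y_c = 3.9 + 0.666329 = 4.56633 m and h_c = 4.56633 × 0.897258 = 4.09718 m.
A = πr²/2 = π × 1.57²/2 = 3.87186 m².
Resultant F = γ·h_c·A = 10.05525 × 4.09718 × 3.87186 = 159.514 kN.
I_c = (π/8 − 8/(9π))·r⁴ = 0.109757 × 1.57⁴ = 0.666854 m⁴.
Centre of pressure: y_p = y_c + I_c/(y_c·A) = 4.56633 + 0.666854/(4.56633 × 3.87186) = 4.56633 + 0.0377176 = 4.60405 m along the plane.
The resultant acts 0.666329 + 0.0377176 = 0.704047 m (along the plate) below the hinge at the top edge, so the moment about the hinge is M = F × 0.704047 = 159.514 × 0.704047 = 112.305 kN·m.

M ≈ 112.3 kN·m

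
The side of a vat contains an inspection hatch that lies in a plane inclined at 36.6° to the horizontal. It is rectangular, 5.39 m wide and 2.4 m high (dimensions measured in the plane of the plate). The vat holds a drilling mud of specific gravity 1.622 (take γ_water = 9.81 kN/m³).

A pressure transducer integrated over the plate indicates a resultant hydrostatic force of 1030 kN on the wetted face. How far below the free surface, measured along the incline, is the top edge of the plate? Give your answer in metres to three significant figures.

y_top ≈ 7.19 m

γ = 1.622 × 9.81 = 15.91182 kN/m³.
A = 5.39 × 2.4 = 12.936 m².
From F = γ·h_c·A, the centroid depth is h_c = 1030/(15.91182 × 12.936) = 5.004 m.
Let θ = 36.6° be the plate's angle to the horizontal; measure y along the incline from where the plane meets the free surface. Vertical depth h = y·sinθ with sinθ = 0.596225.
Along the incline, y_c = h_c/sinθ = 5.004/0.596225 = 8.3928 m.
The centroid lies 2.4/2 = 1.2 m below the top edge, so the top edge sits at y_top = 8.3928 − 1.2 = 7.1928 m along the incline.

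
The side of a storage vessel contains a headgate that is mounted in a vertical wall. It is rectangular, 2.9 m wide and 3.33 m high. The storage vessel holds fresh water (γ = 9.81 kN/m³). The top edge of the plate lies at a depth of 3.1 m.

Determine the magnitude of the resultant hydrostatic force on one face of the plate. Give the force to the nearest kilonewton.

γ = 9.81 kN/m³.
The centroid lies 3.33/2 = 1.665 m below the top edge, so the centroid depth is h_c = 3.1 + 1.665 = 4.765 m.
A = 2.9 × 3.33 = 9.657 m².
Resultant F = γ·h_c·A = 9.81 × 4.765 × 9.657 = 451.413 kN.

F ≈ 451 kN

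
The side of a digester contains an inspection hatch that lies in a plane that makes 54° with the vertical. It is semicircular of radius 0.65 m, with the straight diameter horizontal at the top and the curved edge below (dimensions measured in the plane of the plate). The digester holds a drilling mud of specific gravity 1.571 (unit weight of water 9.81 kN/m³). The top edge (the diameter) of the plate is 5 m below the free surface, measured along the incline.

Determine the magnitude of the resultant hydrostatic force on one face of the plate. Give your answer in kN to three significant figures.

F ≈ 31.7 kN

γ = 1.571 × 9.81 = 15.41151 kN/m³.
The plate makes 54° with the vertical, i.e. θ = 90° − 54° = 36° to the horizontal. Measuring y along the incline from the free-surface line, vertical depth h = y·sinθ with sinθ = 0.587785.
The centroid of a semicircle lies 4r/(3π) = 0.275869 m from the diameter, here below the top edge, so y_c = 5 + 0.275869 = 5.27587 m and h_c = 5.27587 × 0.587785 = 3.10108 m.
A = πr²/2 = π × 0.65²/2 = 0.663661 m².
Resultant F = γ·h_c·A = 15.41151 × 3.10108 × 0.663661 = 31.7179 kN.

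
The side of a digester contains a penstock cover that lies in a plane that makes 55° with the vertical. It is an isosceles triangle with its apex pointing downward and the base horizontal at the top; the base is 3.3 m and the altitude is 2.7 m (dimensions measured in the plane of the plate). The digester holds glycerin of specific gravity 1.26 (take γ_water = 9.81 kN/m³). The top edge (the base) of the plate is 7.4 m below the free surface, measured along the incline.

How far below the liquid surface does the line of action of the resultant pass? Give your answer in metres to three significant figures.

γ = 1.26 × 9.81 = 12.3606 kN/m³.
The plate makes 55° with the vertical, i.e. θ = 90° − 55° = 35° to the horizontal. Measuring y along the incline from the free-surface line, vertical depth h = y·sinθ with sinθ = 0.573576.
With the apex down, the centroid sits h/3 = 2.7/3 = 0.9 m below the base (the top edge), so y_c = 7.4 + 0.9 = 8.3 m and h_c = 8.3 × 0.573576 = 4.76068 m.
A = ½ × 3.3 × 2.7 = 4.455 m².
Resultant F = γ·h_c·A = 12.3606 × 4.76068 × 4.455 = 262.154 kN.
I_c = b·h³/36 = 3.3 × 2.7³/36 = 1.80428 m⁴.
Centre of pressure: y_p = y_c + I_c/(y_c·A) = 8.3 + 1.80428/(8.3 × 4.455) = 8.3 + 0.0487953 = 8.3488 m along the plane.
Vertically, h_p = y_p·sinθ = 8.3488 × 0.573576 = 4.78867 m.

h_p = 4.79 m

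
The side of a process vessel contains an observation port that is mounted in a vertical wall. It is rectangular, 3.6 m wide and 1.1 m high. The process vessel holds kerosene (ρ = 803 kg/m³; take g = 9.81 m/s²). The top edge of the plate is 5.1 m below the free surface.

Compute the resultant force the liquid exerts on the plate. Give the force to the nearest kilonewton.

F ≈ 176 kN

γ = ρg = 803 × 9.81 / 1000 = 7.87743 kN/m³.
The centroid lies 1.1/2 = 0.55 m below the top edge, so the centroid depth is h_c = 5.1 + 0.55 = 5.65 m.
A = 3.6 × 1.1 = 3.96 m².
Resultant F = γ·h_c·A = 7.87743 × 5.65 × 3.96 = 176.25 kN.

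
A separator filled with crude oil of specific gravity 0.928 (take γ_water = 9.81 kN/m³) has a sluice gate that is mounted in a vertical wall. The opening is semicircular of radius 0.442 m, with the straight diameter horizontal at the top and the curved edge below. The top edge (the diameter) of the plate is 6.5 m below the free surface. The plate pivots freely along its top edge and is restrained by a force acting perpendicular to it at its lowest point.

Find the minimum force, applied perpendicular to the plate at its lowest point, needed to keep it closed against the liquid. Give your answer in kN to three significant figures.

P ≈ 8.02 kN

γ = 0.928 × 9.81 = 9.10368 kN/m³.
The centroid of a semicircle lies 4r/(3π) = 0.187591 m from the diameter, here below the top edge, so the centroid depth is h_c = 6.5 + 0.187591 = 6.68759 m.
A = πr²/2 = π × 0.442²/2 = 0.306877 m².
Resultant F = γ·h_c·A = 9.10368 × 6.68759 × 0.306877 = 18.6832 kN.
I_c = (π/8 − 8/(9π))·r⁴ = 0.109757 × 0.442⁴ = 0.00418911 m⁴.
Centre of pressure: y_p = y_c + I_c/(y_c·A) = 6.68759 + 0.00418911/(6.68759 × 0.306877) = 6.68759 + 0.00204121 = 6.68963 m along the plane.
The resultant acts 0.187591 + 0.00204121 = 0.189632 m (along the plate) below the hinge at the top edge, so the moment about the hinge is M = F × 0.189632 = 18.6832 × 0.189632 = 3.54293 kN·m.
A normal force at the bottom, 0.442 m from the hinge, must supply this moment: P = 3.54293/0.442 = 8.01568 kN.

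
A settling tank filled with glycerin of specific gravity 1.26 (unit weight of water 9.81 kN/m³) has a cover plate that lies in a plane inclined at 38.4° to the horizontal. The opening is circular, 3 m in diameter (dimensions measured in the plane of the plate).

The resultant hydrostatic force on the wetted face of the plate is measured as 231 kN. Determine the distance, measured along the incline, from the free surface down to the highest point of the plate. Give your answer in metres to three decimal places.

γ = 1.26 × 9.81 = 12.3606 kN/m³.
A = π(1.5)² = 7.06858 m².
From F = γ·h_c·A, the centroid depth is h_c = 231/(12.3606 × 7.06858) = 2.64387 m.
Let θ = 38.4° be the plate's angle to the horizontal; measure y along the incline from where the plane meets the free surface. Vertical depth h = y·sinθ with sinθ = 0.621148.
Along the incline, y_c = h_c/sinθ = 2.64387/0.621148 = 4.25643 m.
The centroid is at the centre, 1.5 m below the top of the plate, so the highest point sits at y_top = 4.25643 − 1.5 = 2.75643 m along the incline.

y_top ≈ 2.756 m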